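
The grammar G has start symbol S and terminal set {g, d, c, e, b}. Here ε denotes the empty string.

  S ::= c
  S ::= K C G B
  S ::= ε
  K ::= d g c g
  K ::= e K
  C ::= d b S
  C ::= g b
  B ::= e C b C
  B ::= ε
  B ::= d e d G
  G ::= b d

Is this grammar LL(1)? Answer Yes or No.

Yes

FIRST(S) = {ε, c, d, e}
FIRST(K) = {d, e}
FIRST(C) = {d, g}
FIRST(B) = {ε, d, e}
FIRST(G) = {b}
FOLLOW(S) = {$, b}
FOLLOW(K) = {d, g}
FOLLOW(C) = {$, b}
FOLLOW(B) = {$, b}
FOLLOW(G) = {$, b, d, e}
Each cell of M receives at most one production.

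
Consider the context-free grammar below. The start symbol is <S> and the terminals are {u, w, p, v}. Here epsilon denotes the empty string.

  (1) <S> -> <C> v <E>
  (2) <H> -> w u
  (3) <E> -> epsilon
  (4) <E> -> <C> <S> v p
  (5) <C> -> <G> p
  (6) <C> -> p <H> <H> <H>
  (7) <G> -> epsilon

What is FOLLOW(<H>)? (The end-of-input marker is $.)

FIRST(<H>) = {w}
FIRST(<G>) = {epsilon}
FIRST(<C>) = {p}  (via <G> p)
FIRST(<S>) = {p}  (via <C> v <E>)
FIRST(<E>) = {epsilon, p}  (via <C> <S> v p)
FOLLOW(<S>) includes $ since <S> is the start symbol.
FOLLOW(<S>): in <E>-><C> <S> v p, <S> is followed by v p with FIRST {v}. Thus FOLLOW(<S>) = {$, v}.
FOLLOW(<E>): in <S>-><C> v <E>, the suffix after <E> is empty, so FOLLOW(<E>) ⊇ FOLLOW(<S>) = {$, v}. Thus FOLLOW(<E>) = {$, v}.
FOLLOW(<C>): in <S>-><C> v <E>, <C> is followed by v <E> with FIRST {v}; in <E>-><C> <S> v p, <C> is followed by <S> v p with FIRST {p}. Thus FOLLOW(<C>) = {p, v}.
FOLLOW(<H>): in <C>->p <H> <H> <H> (occurrence 1), <H> is followed by <H> <H> with FIRST {w}; in <C>->p <H> <H> <H> (occurrence 2), <H> is followed by <H> with FIRST {w}; in <C>->p <H> <H> <H> (occurrence 3), the suffix after <H> is empty, so FOLLOW(<H>) ⊇ FOLLOW(<C>) = {p, v}. Thus FOLLOW(<H>) = {p, v, w}.
FOLLOW(<G>): in <C>-><G> p, <G> is followed by p with FIRST {p}. Thus FOLLOW(<G>) = {p}.

{p, v, w}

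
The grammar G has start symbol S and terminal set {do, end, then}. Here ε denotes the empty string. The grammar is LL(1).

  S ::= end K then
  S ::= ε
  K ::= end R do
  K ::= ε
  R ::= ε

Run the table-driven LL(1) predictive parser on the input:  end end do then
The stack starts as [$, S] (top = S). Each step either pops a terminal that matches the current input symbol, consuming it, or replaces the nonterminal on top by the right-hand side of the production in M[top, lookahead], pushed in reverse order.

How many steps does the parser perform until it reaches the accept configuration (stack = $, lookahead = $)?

step 1: stack=$ S  input=end end do then $  — expand S ::= end K then
step 2: stack=$ then K end  input=end end do then $  — match end
step 3: stack=$ then K  input=end do then $  — expand K ::= end R do
step 4: stack=$ then do R end  input=end do then $  — match end
step 5: stack=$ then do R  input=do then $  — expand R ::= ε
step 6: stack=$ then do  input=do then $  — match do
step 7: stack=$ then  input=then $  — match then
Accept reached after 7 steps.

7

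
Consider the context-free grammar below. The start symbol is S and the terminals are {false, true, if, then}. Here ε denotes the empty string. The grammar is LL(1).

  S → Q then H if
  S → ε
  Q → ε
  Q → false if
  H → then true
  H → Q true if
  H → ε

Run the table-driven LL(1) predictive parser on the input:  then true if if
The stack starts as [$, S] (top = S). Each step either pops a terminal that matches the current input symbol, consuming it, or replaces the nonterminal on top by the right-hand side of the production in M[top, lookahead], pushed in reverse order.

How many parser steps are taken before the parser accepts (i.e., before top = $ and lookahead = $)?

8

step 1: stack=$ S  input=then true if if $  — expand S → Q then H if
step 2: stack=$ if H then Q  input=then true if if $  — expand Q → ε
step 3: stack=$ if H then  input=then true if if $  — match then
step 4: stack=$ if H  input=true if if $  — expand H → Q true if
step 5: stack=$ if if true Q  input=true if if $  — expand Q → ε
step 6: stack=$ if if true  input=true if if $  — match true
step 7: stack=$ if if  input=if if $  — match if
step 8: stack=$ if  input=if $  — match if
Accept reached after 8 steps.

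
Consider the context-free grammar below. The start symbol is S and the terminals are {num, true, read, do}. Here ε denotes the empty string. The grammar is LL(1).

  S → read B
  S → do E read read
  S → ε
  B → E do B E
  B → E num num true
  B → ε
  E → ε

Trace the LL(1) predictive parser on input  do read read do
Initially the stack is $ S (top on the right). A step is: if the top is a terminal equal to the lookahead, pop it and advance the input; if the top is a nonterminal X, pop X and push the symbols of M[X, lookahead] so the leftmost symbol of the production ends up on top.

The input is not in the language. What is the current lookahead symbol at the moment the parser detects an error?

step 1: stack=$ S  input=do read read do $  — expand S → do E read read
step 2: stack=$ read read E do  input=do read read do $  — match do
step 3: stack=$ read read E  input=read read do $  — expand E → ε
step 4: stack=$ read read  input=read read do $  — match read
step 5: stack=$ read  input=read do $  — match read
step 6: stack=$  input=do $  — error: stack empty but input remains

do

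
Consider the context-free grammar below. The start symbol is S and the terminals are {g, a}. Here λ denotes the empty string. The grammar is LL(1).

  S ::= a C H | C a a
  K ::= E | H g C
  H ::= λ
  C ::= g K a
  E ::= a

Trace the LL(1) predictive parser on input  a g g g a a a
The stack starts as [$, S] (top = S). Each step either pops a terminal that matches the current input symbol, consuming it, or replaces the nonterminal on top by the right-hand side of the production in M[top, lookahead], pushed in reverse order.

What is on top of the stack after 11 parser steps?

a

      Stack        Input            Action
   1  $ S          a g g g a a a $  expand S ::= a C H
   2  $ H C a      a g g g a a a $  match a
   3  $ H C        g g g a a a $    expand C ::= g K a
   4  $ H a K g    g g g a a a $    match g
   5  $ H a K      g g a a a $      expand K ::= H g C
   6  $ H a C g H  g g a a a $      expand H ::= λ
   7  $ H a C g    g g a a a $      match g
   8  $ H a C      g a a a $        expand C ::= g K a
   9  $ H a a K g  g a a a $        match g
  10  $ H a a K    a a a $          expand K ::= E
  11  $ H a a E    a a a $          expand E ::= a
Stack after step 11: $ H a a a (top = a).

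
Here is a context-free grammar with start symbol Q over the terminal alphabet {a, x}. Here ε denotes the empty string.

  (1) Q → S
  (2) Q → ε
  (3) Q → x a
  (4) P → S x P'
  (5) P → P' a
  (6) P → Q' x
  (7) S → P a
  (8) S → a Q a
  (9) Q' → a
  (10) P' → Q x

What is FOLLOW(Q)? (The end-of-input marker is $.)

{$, a, x}

FIRST(Q'): from Q'→a we get {a}. So FIRST(Q') = {a}.
FIRST(Q): from Q→S we get {a, x}; from Q→ε we get {ε}; from Q→x a we get {x}. So FIRST(Q) = {ε, a, x}.
FIRST(P'): from P'→Q x we get {a, x}. So FIRST(P') = {a, x}.
FIRST(P): from P→S x P' we get {a, x}; from P→P' a we get {a, x}; from P→Q' x we get {a}. So FIRST(P) = {a, x}.
FIRST(S): from S→P a we get {a, x}; from S→a Q a we get {a}. So FIRST(S) = {a, x}.
FOLLOW(Q) includes $ since Q is the start symbol.
FOLLOW(Q): in S→a Q a, Q is followed by a with FIRST {a}; in P'→Q x, Q is followed by x with FIRST {x}. Thus FOLLOW(Q) = {$, a, x}.
FOLLOW(P): in S→P a, P is followed by a with FIRST {a}. Thus FOLLOW(P) = {a}.
FOLLOW(S): in Q→S, the suffix after S is empty, so FOLLOW(S) ⊇ FOLLOW(Q) = {$, a, x}; in P→S x P', S is followed by x P' with FIRST {x}. Thus FOLLOW(S) = {$, a, x}.
FOLLOW(Q'): in P→Q' x, Q' is followed by x with FIRST {x}. Thus FOLLOW(Q') = {x}.
FOLLOW(P'): in P→S x P', the suffix after P' is empty, so FOLLOW(P') ⊇ FOLLOW(P) = {a}; in P→P' a, P' is followed by a with FIRST {a}. Thus FOLLOW(P') = {a}.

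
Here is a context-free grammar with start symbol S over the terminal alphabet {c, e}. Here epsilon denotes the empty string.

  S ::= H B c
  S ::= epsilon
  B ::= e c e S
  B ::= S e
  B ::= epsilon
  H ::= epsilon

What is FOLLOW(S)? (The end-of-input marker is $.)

{$, c, e}

FIRST(H): from H::=epsilon we get {epsilon}. So FIRST(H) = {epsilon}.
FIRST(S): from S::=H B c we get {c, e}; from S::=epsilon we get {epsilon}. So FIRST(S) = {epsilon, c, e}.
FIRST(B): from B::=e c e S we get {e}; from B::=S e we get {c, e}; from B::=epsilon we get {epsilon}. So FIRST(B) = {epsilon, c, e}.
FOLLOW(S) includes $ since S is the start symbol.
FOLLOW(B): in S::=H B c, B is followed by c with FIRST {c}. Thus FOLLOW(B) = {c}.
FOLLOW(S): in B::=e c e S, the suffix after S is empty, so FOLLOW(S) ⊇ FOLLOW(B) = {c}; in B::=S e, S is followed by e with FIRST {e}. Thus FOLLOW(S) = {$, c, e}.
FOLLOW(H): in S::=H B c, H is followed by B c with FIRST {c, e}. Thus FOLLOW(H) = {c, e}.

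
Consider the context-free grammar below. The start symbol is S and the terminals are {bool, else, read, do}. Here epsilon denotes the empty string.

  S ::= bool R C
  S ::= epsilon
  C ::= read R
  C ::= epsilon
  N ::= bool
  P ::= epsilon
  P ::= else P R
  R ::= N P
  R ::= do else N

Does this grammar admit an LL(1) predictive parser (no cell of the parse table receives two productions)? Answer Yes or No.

Yes

FIRST(S) = {epsilon, bool}
FIRST(C) = {epsilon, read}
FIRST(N) = {bool}
FIRST(P) = {epsilon, else}
FIRST(R) = {bool, do}
FOLLOW(S) = {$}
FOLLOW(C) = {$}
FOLLOW(N) = {$, bool, do, else, read}
FOLLOW(P) = {$, bool, do, read}
FOLLOW(R) = {$, bool, do, read}
Each cell of M receives at most one production.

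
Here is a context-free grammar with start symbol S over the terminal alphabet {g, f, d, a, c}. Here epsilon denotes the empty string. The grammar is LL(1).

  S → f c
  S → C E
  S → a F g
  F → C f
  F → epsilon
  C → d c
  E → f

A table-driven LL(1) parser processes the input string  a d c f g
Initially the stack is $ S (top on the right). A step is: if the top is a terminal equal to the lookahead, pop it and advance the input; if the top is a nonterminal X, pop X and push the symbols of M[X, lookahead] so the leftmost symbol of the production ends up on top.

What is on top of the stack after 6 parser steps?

f

step 1: stack=$ S  input=a d c f g $  — expand S → a F g
step 2: stack=$ g F a  input=a d c f g $  — match a
step 3: stack=$ g F  input=d c f g $  — expand F → C f
step 4: stack=$ g f C  input=d c f g $  — expand C → d c
step 5: stack=$ g f c d  input=d c f g $  — match d
step 6: stack=$ g f c  input=c f g $  — match c
Stack after step 6: $ g f (top = f).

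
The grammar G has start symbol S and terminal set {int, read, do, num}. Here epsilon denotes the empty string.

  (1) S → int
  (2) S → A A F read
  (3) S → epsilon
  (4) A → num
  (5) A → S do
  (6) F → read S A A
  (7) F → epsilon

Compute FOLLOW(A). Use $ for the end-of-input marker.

{do, int, num, read}

FIRST(F): from F→read S A A we get {read}; from F→epsilon we get {epsilon}. So FIRST(F) = {epsilon, read}.
FIRST(S): from S→int we get {int}; from S→A A F read we get {do, int, num}; from S→epsilon we get {epsilon}. So FIRST(S) = {epsilon, do, int, num}.
FIRST(A): from A→num we get {num}; from A→S do we get {do, int, num}. So FIRST(A) = {do, int, num}.
FOLLOW(S) includes $ since S is the start symbol.
FOLLOW(S): in A→S do, S is followed by do with FIRST {do}; in F→read S A A, S is followed by A A with FIRST {do, int, num}. Thus FOLLOW(S) = {$, do, int, num}.
FOLLOW(F): in S→A A F read, F is followed by read with FIRST {read}. Thus FOLLOW(F) = {read}.
FOLLOW(A): in S→A A F read (occurrence 1), A is followed by A F read with FIRST {do, int, num}; in S→A A F read (occurrence 2), A is followed by F read with FIRST {read}; in F→read S A A (occurrence 1), A is followed by A with FIRST {do, int, num}; in F→read S A A (occurrence 2), the suffix after A is empty, so FOLLOW(A) ⊇ FOLLOW(F) = {read}. Thus FOLLOW(A) = {do, int, num, read}.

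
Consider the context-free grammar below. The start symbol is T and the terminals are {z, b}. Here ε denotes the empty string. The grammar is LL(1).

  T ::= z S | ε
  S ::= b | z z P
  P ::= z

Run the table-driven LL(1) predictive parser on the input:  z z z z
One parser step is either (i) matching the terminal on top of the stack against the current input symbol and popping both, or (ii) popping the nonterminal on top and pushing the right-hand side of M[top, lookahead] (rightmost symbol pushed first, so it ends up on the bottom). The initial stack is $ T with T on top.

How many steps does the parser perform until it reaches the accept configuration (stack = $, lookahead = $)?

step 1: stack=$ T  input=z z z z $  — expand T ::= z S
step 2: stack=$ S z  input=z z z z $  — match z
step 3: stack=$ S  input=z z z $  — expand S ::= z z P
step 4: stack=$ P z z  input=z z z $  — match z
step 5: stack=$ P z  input=z z $  — match z
step 6: stack=$ P  input=z $  — expand P ::= z
step 7: stack=$ z  input=z $  — match z
Accept reached after 7 steps.

7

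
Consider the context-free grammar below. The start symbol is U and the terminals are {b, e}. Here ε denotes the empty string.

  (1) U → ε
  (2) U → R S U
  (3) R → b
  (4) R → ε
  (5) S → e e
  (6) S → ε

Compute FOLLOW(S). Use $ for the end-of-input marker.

{$, b, e}

FIRST(R): from R→b we get {b}; from R→ε we get {ε}. So FIRST(R) = {ε, b}.
FIRST(S): from S→e e we get {e}; from S→ε we get {ε}. So FIRST(S) = {ε, e}.
FIRST(U): from U→ε we get {ε}; from U→R S U we get {ε, b, e}. So FIRST(U) = {ε, b, e}.
FOLLOW(U) includes $ since U is the start symbol.
FOLLOW(U): in U→R S U, the suffix after U is empty (adds nothing new). Thus FOLLOW(U) = {$}.
FOLLOW(R): in U→R S U, R is followed by S U with FIRST {ε, b, e}; in U→R S U, the suffix after R is nullable, so FOLLOW(R) ⊇ FOLLOW(U) = {$}. Thus FOLLOW(R) = {$, b, e}.
FOLLOW(S): in U→R S U, S is followed by U with FIRST {ε, b, e}; in U→R S U, the suffix after S is nullable, so FOLLOW(S) ⊇ FOLLOW(U) = {$}. Thus FOLLOW(S) = {$, b, e}.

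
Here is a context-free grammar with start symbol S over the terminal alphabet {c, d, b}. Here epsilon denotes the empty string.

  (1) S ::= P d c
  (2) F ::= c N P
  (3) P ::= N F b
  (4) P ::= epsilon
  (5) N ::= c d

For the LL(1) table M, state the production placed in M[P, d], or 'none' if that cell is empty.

FIRST(F) = {c}
FIRST(N) = {c}
FIRST(P) = {epsilon, c}  (via N F b)
FIRST(S) = {c, d}  (via P d c)
FOLLOW(S) includes $ since S is the start symbol.
FOLLOW(F): in P::=N F b, F is followed by b with FIRST {b}. Thus FOLLOW(F) = {b}.
FOLLOW(P): in S::=P d c, P is followed by d c with FIRST {d}; in F::=c N P, the suffix after P is empty, so FOLLOW(P) ⊇ FOLLOW(F) = {b}. Thus FOLLOW(P) = {b, d}.
For P ::= N F b: FIRST(N F b) = {c}, so it goes in M[P, t] for t ∈ {c}.
For P ::= epsilon: FIRST(epsilon) = {epsilon}, so it goes in M[P, t] for t ∈ {}; since epsilon ∈ FIRST, also for every t ∈ FOLLOW(P) = {b, d}.

P ::= epsilon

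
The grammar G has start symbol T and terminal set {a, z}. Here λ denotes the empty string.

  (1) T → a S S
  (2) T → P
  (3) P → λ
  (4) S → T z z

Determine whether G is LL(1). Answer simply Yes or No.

FIRST(T) = {λ, a}
FIRST(P) = {λ}
FIRST(S) = {a, z}
FOLLOW(T) = {$, z}
FOLLOW(P) = {$, z}
FOLLOW(S) = {$, a, z}
Each cell of M receives at most one production.

Yes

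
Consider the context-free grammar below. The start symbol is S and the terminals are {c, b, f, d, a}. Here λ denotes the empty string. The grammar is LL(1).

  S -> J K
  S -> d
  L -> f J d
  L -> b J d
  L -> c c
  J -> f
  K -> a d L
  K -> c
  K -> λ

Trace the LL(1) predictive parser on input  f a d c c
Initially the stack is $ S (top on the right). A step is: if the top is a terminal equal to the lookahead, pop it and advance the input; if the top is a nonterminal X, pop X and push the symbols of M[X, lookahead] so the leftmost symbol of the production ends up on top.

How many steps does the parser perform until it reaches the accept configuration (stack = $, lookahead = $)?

step 1: stack=$ S  input=f a d c c $  — expand S -> J K
step 2: stack=$ K J  input=f a d c c $  — expand J -> f
step 3: stack=$ K f  input=f a d c c $  — match f
step 4: stack=$ K  input=a d c c $  — expand K -> a d L
step 5: stack=$ L d a  input=a d c c $  — match a
step 6: stack=$ L d  input=d c c $  — match d
step 7: stack=$ L  input=c c $  — expand L -> c c
step 8: stack=$ c c  input=c c $  — match c
step 9: stack=$ c  input=c $  — match c
Accept reached after 9 steps.

9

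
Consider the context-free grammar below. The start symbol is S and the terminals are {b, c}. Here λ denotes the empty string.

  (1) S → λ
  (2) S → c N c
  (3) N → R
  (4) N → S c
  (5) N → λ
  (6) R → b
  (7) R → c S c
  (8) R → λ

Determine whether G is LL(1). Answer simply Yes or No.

FIRST(S) = {λ, c}
FIRST(N) = {λ, b, c}
FIRST(R) = {λ, b, c}
FOLLOW(S) = {$, c}
FOLLOW(N) = {c}
FOLLOW(R) = {c}
Cell M[N, c] receives both N → R and N → S c and N → λ — the grammar is not LL(1).

No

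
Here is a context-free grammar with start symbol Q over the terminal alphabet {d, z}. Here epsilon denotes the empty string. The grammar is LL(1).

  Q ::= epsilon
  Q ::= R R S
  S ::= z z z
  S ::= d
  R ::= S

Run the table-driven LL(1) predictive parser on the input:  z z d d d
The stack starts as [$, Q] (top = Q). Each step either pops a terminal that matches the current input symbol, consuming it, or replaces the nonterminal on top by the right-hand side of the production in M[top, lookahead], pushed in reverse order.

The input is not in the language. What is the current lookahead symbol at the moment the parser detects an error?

     Stack        Input        Action
  1  $ Q          z z d d d $  expand Q ::= R R S
  2  $ S R R      z z d d d $  expand R ::= S
  3  $ S R S      z z d d d $  expand S ::= z z z
  4  $ S R z z z  z z d d d $  match z
  5  $ S R z z    z d d d $    match z
  6  $ S R z      d d d $      error: top is terminal z but lookahead is d

d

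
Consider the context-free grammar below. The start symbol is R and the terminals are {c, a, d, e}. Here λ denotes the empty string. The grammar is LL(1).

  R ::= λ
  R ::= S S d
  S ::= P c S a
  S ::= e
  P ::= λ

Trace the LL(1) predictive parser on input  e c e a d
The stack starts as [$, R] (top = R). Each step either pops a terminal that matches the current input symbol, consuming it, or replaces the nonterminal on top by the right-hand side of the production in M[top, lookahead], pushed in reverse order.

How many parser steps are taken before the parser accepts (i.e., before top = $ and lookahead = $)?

      Stack        Input        Action
   1  $ R          e c e a d $  expand R ::= S S d
   2  $ d S S      e c e a d $  expand S ::= e
   3  $ d S e      e c e a d $  match e
   4  $ d S        c e a d $    expand S ::= P c S a
   5  $ d a S c P  c e a d $    expand P ::= λ
   6  $ d a S c    c e a d $    match c
   7  $ d a S      e a d $      expand S ::= e
   8  $ d a e      e a d $      match e
   9  $ d a        a d $        match a
  10  $ d          d $          match d
Accept reached after 10 steps.

10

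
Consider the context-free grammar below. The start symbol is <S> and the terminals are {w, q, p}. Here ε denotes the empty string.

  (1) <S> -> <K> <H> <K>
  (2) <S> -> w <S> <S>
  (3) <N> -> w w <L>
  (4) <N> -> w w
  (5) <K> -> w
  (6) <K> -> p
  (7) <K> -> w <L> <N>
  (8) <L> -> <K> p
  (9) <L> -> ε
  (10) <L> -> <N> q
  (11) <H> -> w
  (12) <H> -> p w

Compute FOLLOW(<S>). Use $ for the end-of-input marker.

{$, p, w}

FIRST(<N>) = {w}
FIRST(<K>) = {p, w}
FIRST(<H>) = {p, w}
FIRST(<S>) = {p, w}  (via <K> <H> <K>)
FIRST(<L>) = {ε, p, w}  (via <K> p, <N> q)
FOLLOW(<S>) includes $ since <S> is the start symbol.
FOLLOW(<S>): in <S>->w <S> <S> (occurrence 1), <S> is followed by <S> with FIRST {p, w}; in <S>->w <S> <S> (occurrence 2), the suffix after <S> is empty (adds nothing new). Thus FOLLOW(<S>) = {$, p, w}.
FOLLOW(<K>): in <S>-><K> <H> <K> (occurrence 1), <K> is followed by <H> <K> with FIRST {p, w}; in <S>-><K> <H> <K> (occurrence 2), the suffix after <K> is empty, so FOLLOW(<K>) ⊇ FOLLOW(<S>) = {$, p, w}; in <L>-><K> p, <K> is followed by p with FIRST {p}. Thus FOLLOW(<K>) = {$, p, w}.
FOLLOW(<N>): in <K>->w <L> <N>, the suffix after <N> is empty, so FOLLOW(<N>) ⊇ FOLLOW(<K>) = {$, p, w}; in <L>-><N> q, <N> is followed by q with FIRST {q}. Thus FOLLOW(<N>) = {$, p, q, w}.
FOLLOW(<L>): in <N>->w w <L>, the suffix after <L> is empty, so FOLLOW(<L>) ⊇ FOLLOW(<N>) = {$, p, q, w}; in <K>->w <L> <N>, <L> is followed by <N> with FIRST {w}. Thus FOLLOW(<L>) = {$, p, q, w}.
FOLLOW(<H>): in <S>-><K> <H> <K>, <H> is followed by <K> with FIRST {p, w}. Thus FOLLOW(<H>) = {p, w}.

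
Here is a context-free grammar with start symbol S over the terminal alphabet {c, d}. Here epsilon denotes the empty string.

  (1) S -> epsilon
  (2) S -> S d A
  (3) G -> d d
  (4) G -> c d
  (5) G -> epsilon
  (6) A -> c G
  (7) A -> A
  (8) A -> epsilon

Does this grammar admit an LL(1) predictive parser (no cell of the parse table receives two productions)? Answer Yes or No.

FIRST(S) = {epsilon, d}
FIRST(G) = {epsilon, c, d}
FIRST(A) = {epsilon, c}
FOLLOW(S) = {$, d}
FOLLOW(G) = {$, d}
FOLLOW(A) = {$, d}
Cell M[A, $] receives both A -> A and A -> epsilon — the grammar is not LL(1).

No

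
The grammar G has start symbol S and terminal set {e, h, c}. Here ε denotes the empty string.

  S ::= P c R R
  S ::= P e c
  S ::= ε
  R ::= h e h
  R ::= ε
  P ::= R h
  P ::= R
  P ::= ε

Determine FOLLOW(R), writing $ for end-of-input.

FIRST(R) = {ε, h}
FIRST(P) = {ε, h}  (via R h, R)
FIRST(S) = {ε, c, e, h}  (via P c R R, P e c)
FOLLOW(S) includes $ since S is the start symbol.
FOLLOW(S): S appears on no right-hand side. Thus FOLLOW(S) = {$}.
FOLLOW(P): in S::=P c R R, P is followed by c R R with FIRST {c}; in S::=P e c, P is followed by e c with FIRST {e}. Thus FOLLOW(P) = {c, e}.
FOLLOW(R): in S::=P c R R (occurrence 1), R is followed by R with FIRST {ε, h}; in S::=P c R R (occurrence 1), the suffix after R is nullable, so FOLLOW(R) ⊇ FOLLOW(S) = {$}; in S::=P c R R (occurrence 2), the suffix after R is empty, so FOLLOW(R) ⊇ FOLLOW(S) = {$}; in P::=R h, R is followed by h with FIRST {h}; in P::=R, the suffix after R is empty, so FOLLOW(R) ⊇ FOLLOW(P) = {c, e}. Thus FOLLOW(R) = {$, c, e, h}.

{$, c, e, h}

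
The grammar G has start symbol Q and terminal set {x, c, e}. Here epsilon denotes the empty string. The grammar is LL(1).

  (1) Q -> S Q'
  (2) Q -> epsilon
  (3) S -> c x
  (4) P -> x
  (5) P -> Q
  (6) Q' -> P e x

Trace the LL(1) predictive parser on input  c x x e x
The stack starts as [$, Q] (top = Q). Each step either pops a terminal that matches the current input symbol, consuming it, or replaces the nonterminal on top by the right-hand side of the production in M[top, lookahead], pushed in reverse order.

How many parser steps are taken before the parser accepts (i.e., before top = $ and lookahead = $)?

9

     Stack     Input        Action
  1  $ Q       c x x e x $  expand Q -> S Q'
  2  $ Q' S    c x x e x $  expand S -> c x
  3  $ Q' x c  c x x e x $  match c
  4  $ Q' x    x x e x $    match x
  5  $ Q'      x e x $      expand Q' -> P e x
  6  $ x e P   x e x $      expand P -> x
  7  $ x e x   x e x $      match x
  8  $ x e     e x $        match e
  9  $ x       x $          match x
Accept reached after 9 steps.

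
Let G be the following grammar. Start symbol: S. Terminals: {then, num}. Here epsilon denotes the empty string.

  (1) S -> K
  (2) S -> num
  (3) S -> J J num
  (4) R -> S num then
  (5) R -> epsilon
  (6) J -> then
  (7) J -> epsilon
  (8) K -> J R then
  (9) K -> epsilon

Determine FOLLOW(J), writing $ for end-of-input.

{num, then}

FIRST(J): from J->then we get {then}; from J->epsilon we get {epsilon}. So FIRST(J) = {epsilon, then}.
FIRST(S): from S->K we get {epsilon, num, then}; from S->num we get {num}; from S->J J num we get {num, then}. So FIRST(S) = {epsilon, num, then}.
FIRST(R): from R->S num then we get {num, then}; from R->epsilon we get {epsilon}. So FIRST(R) = {epsilon, num, then}.
FIRST(K): from K->J R then we get {num, then}; from K->epsilon we get {epsilon}. So FIRST(K) = {epsilon, num, then}.
FOLLOW(S) includes $ since S is the start symbol.
FOLLOW(S): in R->S num then, S is followed by num then with FIRST {num}. Thus FOLLOW(S) = {$, num}.
FOLLOW(R): in K->J R then, R is followed by then with FIRST {then}. Thus FOLLOW(R) = {then}.
FOLLOW(J): in S->J J num (occurrence 1), J is followed by J num with FIRST {num, then}; in S->J J num (occurrence 2), J is followed by num with FIRST {num}; in K->J R then, J is followed by R then with FIRST {num, then}. Thus FOLLOW(J) = {num, then}.
FOLLOW(K): in S->K, the suffix after K is empty, so FOLLOW(K) ⊇ FOLLOW(S) = {$, num}. Thus FOLLOW(K) = {$, num}.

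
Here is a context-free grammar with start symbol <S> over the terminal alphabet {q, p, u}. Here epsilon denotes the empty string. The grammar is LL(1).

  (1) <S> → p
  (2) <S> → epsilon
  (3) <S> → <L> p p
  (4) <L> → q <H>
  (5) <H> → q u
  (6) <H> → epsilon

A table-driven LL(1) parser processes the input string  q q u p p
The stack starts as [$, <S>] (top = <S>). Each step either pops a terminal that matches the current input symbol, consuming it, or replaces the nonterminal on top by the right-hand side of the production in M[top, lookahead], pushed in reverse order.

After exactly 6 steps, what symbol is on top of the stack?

p

     Stack        Input        Action
  1  $ <S>        q q u p p $  expand <S> → <L> p p
  2  $ p p <L>    q q u p p $  expand <L> → q <H>
  3  $ p p <H> q  q q u p p $  match q
  4  $ p p <H>    q u p p $    expand <H> → q u
  5  $ p p u q    q u p p $    match q
  6  $ p p u      u p p $      match u
Stack after step 6: $ p p (top = p).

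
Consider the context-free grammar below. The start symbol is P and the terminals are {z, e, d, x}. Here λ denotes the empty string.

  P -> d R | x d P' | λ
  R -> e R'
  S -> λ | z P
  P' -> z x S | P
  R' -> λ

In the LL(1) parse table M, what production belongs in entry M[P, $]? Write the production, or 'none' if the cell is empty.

FIRST(P) = {λ, d, x}
FIRST(R) = {e}
FIRST(S) = {λ, z}
FIRST(R') = {λ}
FIRST(P') = {λ, d, x, z}  (via P)
FOLLOW(P) includes $ since P is the start symbol.
FOLLOW(P): in S->z P, the suffix after P is empty, so FOLLOW(P) ⊇ FOLLOW(S) = {$}; in P'->P, the suffix after P is empty, so FOLLOW(P) ⊇ FOLLOW(P') = {$}. Thus FOLLOW(P) = {$}.
FOLLOW(P'): in P->x d P', the suffix after P' is empty, so FOLLOW(P') ⊇ FOLLOW(P) = {$}. Thus FOLLOW(P') = {$}.
FOLLOW(S): in P'->z x S, the suffix after S is empty, so FOLLOW(S) ⊇ FOLLOW(P') = {$}. Thus FOLLOW(S) = {$}.
For P -> d R: FIRST(d R) = {d}, so it goes in M[P, t] for t ∈ {d}.
For P -> x d P': FIRST(x d P') = {x}, so it goes in M[P, t] for t ∈ {x}.
For P -> λ: FIRST(λ) = {λ}, so it goes in M[P, t] for t ∈ {}; since λ ∈ FIRST, also for every t ∈ FOLLOW(P) = {$}.

P -> λ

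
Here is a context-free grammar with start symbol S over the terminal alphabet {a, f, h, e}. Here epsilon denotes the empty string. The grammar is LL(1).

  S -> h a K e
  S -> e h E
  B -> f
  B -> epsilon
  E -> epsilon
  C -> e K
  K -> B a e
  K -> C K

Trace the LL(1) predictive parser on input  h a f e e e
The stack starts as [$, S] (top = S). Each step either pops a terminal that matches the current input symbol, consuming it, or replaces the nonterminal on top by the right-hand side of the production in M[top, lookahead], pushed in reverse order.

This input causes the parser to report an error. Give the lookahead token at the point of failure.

step 1: stack=$ S  input=h a f e e e $  — expand S -> h a K e
step 2: stack=$ e K a h  input=h a f e e e $  — match h
step 3: stack=$ e K a  input=a f e e e $  — match a
step 4: stack=$ e K  input=f e e e $  — expand K -> B a e
step 5: stack=$ e e a B  input=f e e e $  — expand B -> f
step 6: stack=$ e e a f  input=f e e e $  — match f
step 7: stack=$ e e a  input=e e e $  — error: top is terminal a but lookahead is e

e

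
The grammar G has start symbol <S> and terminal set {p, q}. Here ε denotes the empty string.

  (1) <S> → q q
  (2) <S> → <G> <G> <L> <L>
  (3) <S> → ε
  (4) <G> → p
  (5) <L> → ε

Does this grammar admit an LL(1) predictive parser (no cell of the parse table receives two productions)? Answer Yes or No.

FIRST(<S>) = {ε, p, q}
FIRST(<G>) = {p}
FIRST(<L>) = {ε}
FOLLOW(<S>) = {$}
FOLLOW(<G>) = {$, p}
FOLLOW(<L>) = {$}
Each cell of M receives at most one production.

Yes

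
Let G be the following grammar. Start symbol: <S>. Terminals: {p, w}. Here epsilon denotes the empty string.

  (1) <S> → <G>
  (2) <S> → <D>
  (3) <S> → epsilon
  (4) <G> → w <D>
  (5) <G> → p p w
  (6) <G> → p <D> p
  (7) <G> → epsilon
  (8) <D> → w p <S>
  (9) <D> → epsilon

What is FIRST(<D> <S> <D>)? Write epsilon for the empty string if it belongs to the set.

{epsilon, p, w}

FIRST(<G>): from <G>→w <D> we get {w}; from <G>→p p w we get {p}; from <G>→p <D> p we get {p}; from <G>→epsilon we get {epsilon}. So FIRST(<G>) = {epsilon, p, w}.
FIRST(<D>): from <D>→w p <S> we get {w}; from <D>→epsilon we get {epsilon}. So FIRST(<D>) = {epsilon, w}.
FIRST(<S>): from <S>→<G> we get {epsilon, p, w}; from <S>→<D> we get {epsilon, w}; from <S>→epsilon we get {epsilon}. So FIRST(<S>) = {epsilon, p, w}.
FIRST(<D> <S> <D>): take FIRST of each symbol in turn, carrying on past any symbol whose FIRST contains epsilon; result {epsilon, p, w}.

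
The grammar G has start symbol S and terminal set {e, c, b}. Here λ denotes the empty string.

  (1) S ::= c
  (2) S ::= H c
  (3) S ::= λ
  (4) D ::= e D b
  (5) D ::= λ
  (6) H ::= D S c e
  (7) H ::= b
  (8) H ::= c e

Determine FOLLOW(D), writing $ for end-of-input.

{b, c, e}

FIRST(D): from D::=e D b we get {e}; from D::=λ we get {λ}. So FIRST(D) = {λ, e}.
FIRST(S): from S::=c we get {c}; from S::=H c we get {b, c, e}; from S::=λ we get {λ}. So FIRST(S) = {λ, b, c, e}.
FIRST(H): from H::=D S c e we get {b, c, e}; from H::=b we get {b}; from H::=c e we get {c}. So FIRST(H) = {b, c, e}.
FOLLOW(S) includes $ since S is the start symbol.
FOLLOW(S): in H::=D S c e, S is followed by c e with FIRST {c}. Thus FOLLOW(S) = {$, c}.
FOLLOW(D): in D::=e D b, D is followed by b with FIRST {b}; in H::=D S c e, D is followed by S c e with FIRST {b, c, e}. Thus FOLLOW(D) = {b, c, e}.
FOLLOW(H): in S::=H c, H is followed by c with FIRST {c}. Thus FOLLOW(H) = {c}.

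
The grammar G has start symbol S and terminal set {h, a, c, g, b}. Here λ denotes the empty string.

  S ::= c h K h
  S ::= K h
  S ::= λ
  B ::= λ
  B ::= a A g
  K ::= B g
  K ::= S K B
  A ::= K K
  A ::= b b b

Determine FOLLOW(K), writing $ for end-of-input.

{a, c, g, h}

FIRST(B): from B::=λ we get {λ}; from B::=a A g we get {a}. So FIRST(B) = {λ, a}.
FIRST(S): from S::=c h K h we get {c}; from S::=K h we get {a, c, g}; from S::=λ we get {λ}. So FIRST(S) = {λ, a, c, g}.
FIRST(K): from K::=B g we get {a, g}; from K::=S K B we get {a, c, g}. So FIRST(K) = {a, c, g}.
FIRST(A): from A::=K K we get {a, c, g}; from A::=b b b we get {b}. So FIRST(A) = {a, b, c, g}.
FOLLOW(S) includes $ since S is the start symbol.
FOLLOW(S): in K::=S K B, S is followed by K B with FIRST {a, c, g}. Thus FOLLOW(S) = {$, a, c, g}.
FOLLOW(A): in B::=a A g, A is followed by g with FIRST {g}. Thus FOLLOW(A) = {g}.
FOLLOW(K): in S::=c h K h, K is followed by h with FIRST {h}; in S::=K h, K is followed by h with FIRST {h}; in K::=S K B, K is followed by B with FIRST {λ, a}; in K::=S K B, the suffix after K is nullable (adds nothing new); in A::=K K (occurrence 1), K is followed by K with FIRST {a, c, g}; in A::=K K (occurrence 2), the suffix after K is empty, so FOLLOW(K) ⊇ FOLLOW(A) = {g}. Thus FOLLOW(K) = {a, c, g, h}.
FOLLOW(B): in K::=B g, B is followed by g with FIRST {g}; in K::=S K B, the suffix after B is empty, so FOLLOW(B) ⊇ FOLLOW(K) = {a, c, g, h}. Thus FOLLOW(B) = {a, c, g, h}.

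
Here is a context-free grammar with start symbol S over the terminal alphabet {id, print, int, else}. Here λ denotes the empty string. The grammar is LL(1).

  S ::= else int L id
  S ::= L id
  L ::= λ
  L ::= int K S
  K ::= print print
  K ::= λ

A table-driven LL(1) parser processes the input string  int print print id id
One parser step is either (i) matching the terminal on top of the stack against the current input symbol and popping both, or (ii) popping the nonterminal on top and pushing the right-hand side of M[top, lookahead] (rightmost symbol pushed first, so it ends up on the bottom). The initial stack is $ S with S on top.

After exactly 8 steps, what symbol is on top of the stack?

id

step 1: stack=$ S  input=int print print id id $  — expand S ::= L id
step 2: stack=$ id L  input=int print print id id $  — expand L ::= int K S
step 3: stack=$ id S K int  input=int print print id id $  — match int
step 4: stack=$ id S K  input=print print id id $  — expand K ::= print print
step 5: stack=$ id S print print  input=print print id id $  — match print
step 6: stack=$ id S print  input=print id id $  — match print
step 7: stack=$ id S  input=id id $  — expand S ::= L id
step 8: stack=$ id id L  input=id id $  — expand L ::= λ
Stack after step 8: $ id id (top = id).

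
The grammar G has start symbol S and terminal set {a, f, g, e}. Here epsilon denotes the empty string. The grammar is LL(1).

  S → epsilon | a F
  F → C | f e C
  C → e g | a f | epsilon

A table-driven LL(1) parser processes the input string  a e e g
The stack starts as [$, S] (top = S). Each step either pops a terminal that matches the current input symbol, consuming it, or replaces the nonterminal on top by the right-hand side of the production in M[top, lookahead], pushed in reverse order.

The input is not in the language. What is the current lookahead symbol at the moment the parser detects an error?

e

step 1: stack=$ S  input=a e e g $  — expand S → a F
step 2: stack=$ F a  input=a e e g $  — match a
step 3: stack=$ F  input=e e g $  — expand F → C
step 4: stack=$ C  input=e e g $  — expand C → e g
step 5: stack=$ g e  input=e e g $  — match e
step 6: stack=$ g  input=e g $  — error: top is terminal g but lookahead is e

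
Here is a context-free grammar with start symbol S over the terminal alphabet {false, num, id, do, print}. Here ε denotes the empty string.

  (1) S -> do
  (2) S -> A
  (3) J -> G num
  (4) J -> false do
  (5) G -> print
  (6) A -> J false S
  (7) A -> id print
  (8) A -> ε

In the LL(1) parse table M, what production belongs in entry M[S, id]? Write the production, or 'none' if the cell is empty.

S -> A

FIRST(G): from G->print we get {print}. So FIRST(G) = {print}.
FIRST(J): from J->G num we get {print}; from J->false do we get {false}. So FIRST(J) = {false, print}.
FIRST(A): from A->J false S we get {false, print}; from A->id print we get {id}; from A->ε we get {ε}. So FIRST(A) = {ε, false, id, print}.
FIRST(S): from S->do we get {do}; from S->A we get {ε, false, id, print}. So FIRST(S) = {ε, do, false, id, print}.
FOLLOW(S) includes $ since S is the start symbol.
FOLLOW(S): in A->J false S, the suffix after S is empty, so FOLLOW(S) ⊇ FOLLOW(A) = {$}. Thus FOLLOW(S) = {$}.
FOLLOW(A): in S->A, the suffix after A is empty, so FOLLOW(A) ⊇ FOLLOW(S) = {$}. Thus FOLLOW(A) = {$}.
For S -> do: FIRST(do) = {do}, so it goes in M[S, t] for t ∈ {do}.
For S -> A: FIRST(A) = {ε, false, id, print}, so it goes in M[S, t] for t ∈ {false, id, print}; since ε ∈ FIRST, also for every t ∈ FOLLOW(S) = {$}.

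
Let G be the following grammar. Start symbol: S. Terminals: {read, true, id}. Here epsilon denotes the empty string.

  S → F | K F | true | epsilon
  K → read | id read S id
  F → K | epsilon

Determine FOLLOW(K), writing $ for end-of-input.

{$, id, read}

FIRST(K) = {id, read}
FIRST(F) = {epsilon, id, read}  (via K)
FIRST(S) = {epsilon, id, read, true}  (via F, K F)
FOLLOW(S) includes $ since S is the start symbol.
FOLLOW(S): in K→id read S id, S is followed by id with FIRST {id}. Thus FOLLOW(S) = {$, id}.
FOLLOW(F): in S→F, the suffix after F is empty, so FOLLOW(F) ⊇ FOLLOW(S) = {$, id}; in S→K F, the suffix after F is empty, so FOLLOW(F) ⊇ FOLLOW(S) = {$, id}. Thus FOLLOW(F) = {$, id}.
FOLLOW(K): in S→K F, K is followed by F with FIRST {epsilon, id, read}; in S→K F, the suffix after K is nullable, so FOLLOW(K) ⊇ FOLLOW(S) = {$, id}; in F→K, the suffix after K is empty, so FOLLOW(K) ⊇ FOLLOW(F) = {$, id}. Thus FOLLOW(K) = {$, id, read}.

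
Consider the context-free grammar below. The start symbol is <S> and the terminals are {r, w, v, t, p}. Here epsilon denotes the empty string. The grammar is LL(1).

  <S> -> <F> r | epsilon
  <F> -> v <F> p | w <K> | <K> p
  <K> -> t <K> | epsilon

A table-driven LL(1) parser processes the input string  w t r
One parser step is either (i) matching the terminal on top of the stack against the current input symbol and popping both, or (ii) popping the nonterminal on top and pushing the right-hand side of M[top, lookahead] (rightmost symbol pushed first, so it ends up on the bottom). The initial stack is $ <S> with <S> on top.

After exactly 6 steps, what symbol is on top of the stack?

r

step 1: stack=$ <S>  input=w t r $  — expand <S> -> <F> r
step 2: stack=$ r <F>  input=w t r $  — expand <F> -> w <K>
step 3: stack=$ r <K> w  input=w t r $  — match w
step 4: stack=$ r <K>  input=t r $  — expand <K> -> t <K>
step 5: stack=$ r <K> t  input=t r $  — match t
step 6: stack=$ r <K>  input=r $  — expand <K> -> epsilon
Stack after step 6: $ r (top = r).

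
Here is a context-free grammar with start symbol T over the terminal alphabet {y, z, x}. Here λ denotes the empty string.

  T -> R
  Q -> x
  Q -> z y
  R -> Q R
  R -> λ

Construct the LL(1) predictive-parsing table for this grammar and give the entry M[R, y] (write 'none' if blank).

FIRST(Q) = {x, z}
FIRST(R) = {λ, x, z}  (via Q R)
FIRST(T) = {λ, x, z}  (via R)
FOLLOW(T) includes $ since T is the start symbol.
FOLLOW(T): T appears on no right-hand side. Thus FOLLOW(T) = {$}.
FOLLOW(R): in T->R, the suffix after R is empty, so FOLLOW(R) ⊇ FOLLOW(T) = {$}; in R->Q R, the suffix after R is empty (adds nothing new). Thus FOLLOW(R) = {$}.
For R -> Q R: FIRST(Q R) = {x, z}, so it goes in M[R, t] for t ∈ {x, z}.
For R -> λ: FIRST(λ) = {λ}, so it goes in M[R, t] for t ∈ {}; since λ ∈ FIRST, also for every t ∈ FOLLOW(R) = {$}.
None of these place a production in M[R, y].

none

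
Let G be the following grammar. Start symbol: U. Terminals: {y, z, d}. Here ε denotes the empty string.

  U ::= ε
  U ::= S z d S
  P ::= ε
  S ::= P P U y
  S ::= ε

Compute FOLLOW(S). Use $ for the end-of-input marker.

FIRST(P): from P::=ε we get {ε}. So FIRST(P) = {ε}.
FIRST(U): from U::=ε we get {ε}; from U::=S z d S we get {y, z}. So FIRST(U) = {ε, y, z}.
FIRST(S): from S::=P P U y we get {y, z}; from S::=ε we get {ε}. So FIRST(S) = {ε, y, z}.
FOLLOW(U) includes $ since U is the start symbol.
FOLLOW(U): in S::=P P U y, U is followed by y with FIRST {y}. Thus FOLLOW(U) = {$, y}.
FOLLOW(P): in S::=P P U y (occurrence 1), P is followed by P U y with FIRST {y, z}; in S::=P P U y (occurrence 2), P is followed by U y with FIRST {y, z}. Thus FOLLOW(P) = {y, z}.
FOLLOW(S): in U::=S z d S (occurrence 1), S is followed by z d S with FIRST {z}; in U::=S z d S (occurrence 2), the suffix after S is empty, so FOLLOW(S) ⊇ FOLLOW(U) = {$, y}. Thus FOLLOW(S) = {$, y, z}.

{$, y, z}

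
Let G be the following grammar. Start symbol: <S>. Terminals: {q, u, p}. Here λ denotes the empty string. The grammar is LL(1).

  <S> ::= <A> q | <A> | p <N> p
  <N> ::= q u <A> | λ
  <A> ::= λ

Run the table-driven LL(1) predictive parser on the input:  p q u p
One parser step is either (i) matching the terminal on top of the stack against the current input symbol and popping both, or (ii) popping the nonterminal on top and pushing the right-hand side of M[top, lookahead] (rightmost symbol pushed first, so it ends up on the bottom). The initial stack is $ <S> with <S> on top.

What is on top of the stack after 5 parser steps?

step 1: stack=$ <S>  input=p q u p $  — expand <S> ::= p <N> p
step 2: stack=$ p <N> p  input=p q u p $  — match p
step 3: stack=$ p <N>  input=q u p $  — expand <N> ::= q u <A>
step 4: stack=$ p <A> u q  input=q u p $  — match q
step 5: stack=$ p <A> u  input=u p $  — match u
Stack after step 5: $ p <A> (top = <A>).

<A>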